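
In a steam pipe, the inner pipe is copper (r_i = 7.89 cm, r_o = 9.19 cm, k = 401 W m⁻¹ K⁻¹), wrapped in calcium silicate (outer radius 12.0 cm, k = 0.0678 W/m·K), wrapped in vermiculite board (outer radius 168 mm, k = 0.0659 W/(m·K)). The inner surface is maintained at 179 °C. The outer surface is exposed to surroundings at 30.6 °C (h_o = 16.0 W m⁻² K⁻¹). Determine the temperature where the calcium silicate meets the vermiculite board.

T = 117 °C

Treat each layer as a resistance in series:
  R'_copper = ln(0.0919/0.0789)/(2πk) = 0.1525/(2π·401) = 6.053×10^-5 m·K/W
  R'_calcium silicate = ln(0.120/0.0919)/(2πk) = 0.2668/(2π·0.0678) = 0.6263 m·K/W
  R'_vermiculite board = ln(0.168/0.120)/(2πk) = 0.3365/(2π·0.0659) = 0.8126 m·K/W
  R'_conv,out = 1/(2πr h) = 1/(2π·0.168·16.0) = 0.05921 m·K/W
ΣR = 6.053×10^-5 + 0.6263 + 0.8126 + 0.05921 = 1.498 m·K/W
Q' = ΔT/ΣR = (179 °C − 30.6 °C)/1.498 = 99.07 W/m
From the inner boundary to the calcium silicate/vermiculite board interface, ΣR_partial = 0.6264 m·K/W.
T_interface = T_in − Q'·ΣR_partial = 179 °C − (99.07)(0.6264) = 117 °C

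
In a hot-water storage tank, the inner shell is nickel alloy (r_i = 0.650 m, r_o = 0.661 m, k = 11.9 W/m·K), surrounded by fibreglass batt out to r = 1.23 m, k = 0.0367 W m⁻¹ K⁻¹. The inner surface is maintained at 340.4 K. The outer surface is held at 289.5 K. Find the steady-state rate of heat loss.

Q = 33.5 W

Treat each layer as a resistance in series:
  R_nickel alloy = (1/0.650 − 1/0.661)/(4πk) = 0.02560/(4π·11.9) = 1.712×10^-4 K/W
  R_fibreglass batt = (1/0.661 − 1/1.23)/(4πk) = 0.6999/(4π·0.0367) = 1.518 K/W
ΣR = 1.712×10^-4 + 1.518 = 1.518 K/W
Q = ΔT/ΣR = (340.4 K − 289.5 K)/1.518 = 33.5 W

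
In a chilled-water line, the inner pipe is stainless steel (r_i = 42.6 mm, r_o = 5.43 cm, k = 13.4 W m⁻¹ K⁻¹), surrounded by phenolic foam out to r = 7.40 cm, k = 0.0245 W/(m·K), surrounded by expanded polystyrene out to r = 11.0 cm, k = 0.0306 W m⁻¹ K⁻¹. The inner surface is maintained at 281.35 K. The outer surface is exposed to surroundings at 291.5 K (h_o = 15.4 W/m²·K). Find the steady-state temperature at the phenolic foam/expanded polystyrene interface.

Treat each layer as a resistance in series:
  R'_stainless steel = ln(0.0543/0.0426)/(2πk) = 0.2427/(2π·13.4) = 0.002882 m·K/W
  R'_phenolic foam = ln(0.0740/0.0543)/(2πk) = 0.3095/(2π·0.0245) = 2.011 m·K/W
  R'_expanded polystyrene = ln(0.110/0.0740)/(2πk) = 0.3964/(2π·0.0306) = 2.062 m·K/W
  R'_conv,out = 1/(2πr h) = 1/(2π·0.110·15.4) = 0.09395 m·K/W
ΣR = 0.002882 + 2.011 + 2.062 + 0.09395 = 4.170 m·K/W
Q' = ΔT/ΣR = (281.35 K − 291.5 K)/4.170 = -2.434 W/m
From the inner boundary to the phenolic foam/expanded polystyrene interface, ΣR_partial = 2.014 m·K/W.
T_interface = T_in − Q'·ΣR_partial = 281.35 K − (-2.434)(2.014) = 286.3 K

T = 286.3 K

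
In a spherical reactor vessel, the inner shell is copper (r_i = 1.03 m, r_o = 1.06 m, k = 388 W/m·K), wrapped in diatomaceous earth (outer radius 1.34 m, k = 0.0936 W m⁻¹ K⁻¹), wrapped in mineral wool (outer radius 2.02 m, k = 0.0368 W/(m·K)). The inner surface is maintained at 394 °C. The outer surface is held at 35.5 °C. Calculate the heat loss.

Resistance network (inner→outer):
  R_copper = (1/1.03 − 1/1.06)/(4πk) = 0.02748/(4π·388) = 5.636×10^-6 K/W
  R_diatomaceous earth = (1/1.06 − 1/1.34)/(4πk) = 0.1971/(4π·0.0936) = 0.1676 K/W
  R_mineral wool = (1/1.34 − 1/2.02)/(4πk) = 0.2512/(4π·0.0368) = 0.5432 K/W
ΣR = 5.636×10^-6 + 0.1676 + 0.5432 = 0.7108 K/W
Q = ΔT/ΣR = (394 °C − 35.5 °C)/0.7108 = 504 W

Q = 504 W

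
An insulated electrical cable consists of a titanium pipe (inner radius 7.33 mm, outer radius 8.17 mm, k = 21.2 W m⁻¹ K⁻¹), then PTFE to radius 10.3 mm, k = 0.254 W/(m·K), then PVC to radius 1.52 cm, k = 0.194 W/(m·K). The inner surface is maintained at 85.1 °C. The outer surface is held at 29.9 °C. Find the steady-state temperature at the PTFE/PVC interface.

Series thermal resistances, inner to outer:
  R'_titanium = ln(0.00817/0.00733)/(2πk) = 0.1085/(2π·21.2) = 8.145×10^-4 m·K/W
  R'_PTFE = ln(0.0103/0.00817)/(2πk) = 0.2317/(2π·0.254) = 0.1452 m·K/W
  R'_PVC = ln(0.0152/0.0103)/(2πk) = 0.3892/(2π·0.194) = 0.3193 m·K/W
ΣR = 8.145×10^-4 + 0.1452 + 0.3193 = 0.4653 m·K/W
Q' = ΔT/ΣR = (85.1 °C − 29.9 °C)/0.4653 = 118.6 W/m
From the inner boundary to the PTFE/PVC interface, ΣR_partial = 0.1460 m·K/W.
T_interface = T_in − Q'·ΣR_partial = 85.1 °C − (118.6)(0.1460) = 67.8 °C

T = 67.8 °C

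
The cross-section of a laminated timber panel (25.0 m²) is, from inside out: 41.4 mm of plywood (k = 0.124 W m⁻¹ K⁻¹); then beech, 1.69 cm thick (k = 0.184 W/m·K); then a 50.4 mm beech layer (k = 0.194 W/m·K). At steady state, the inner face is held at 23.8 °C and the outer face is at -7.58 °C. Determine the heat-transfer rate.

Q = 1140 W

Series thermal resistances, inner to outer:
  R_plywood = L/(kA) = 0.0414/(0.124·25.0) = 0.01335 K/W
  R_beech = L/(kA) = 0.0169/(0.184·25.0) = 0.003674 K/W
  R_beech = L/(kA) = 0.0504/(0.194·25.0) = 0.01039 K/W
ΣR = 0.01335 + 0.003674 + 0.01039 = 0.02741 K/W
Q = ΔT/ΣR = (23.8 °C − -7.58 °C)/0.02741 = 1140 W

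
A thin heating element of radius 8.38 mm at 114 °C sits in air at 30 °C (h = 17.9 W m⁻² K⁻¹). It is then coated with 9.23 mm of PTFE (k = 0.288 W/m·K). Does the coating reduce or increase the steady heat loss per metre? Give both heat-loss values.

Critical radius for a cylinder: r_cr = k/h = 0.0161 m = 1.61 cm.
Outer radius after coating: r₂ = 0.00838 + 0.00923 = 0.01761 m.
r₁ < r_cr < r₂: heat loss rises to a maximum at r_cr then falls. Whether the coating helps depends on whether Q(r₂) has dropped back below Q(r₁).
Bare: R = 1/(2πr₁h) = 1.061 m·K/W; Q = 84/1.061 = 79.2 W/m.
Coated: R = R_cond + R_conv = 0.9153 m·K/W; Q = 84/0.9153 = 91.8 W/m.

increases: 79.2 → 91.8 W/m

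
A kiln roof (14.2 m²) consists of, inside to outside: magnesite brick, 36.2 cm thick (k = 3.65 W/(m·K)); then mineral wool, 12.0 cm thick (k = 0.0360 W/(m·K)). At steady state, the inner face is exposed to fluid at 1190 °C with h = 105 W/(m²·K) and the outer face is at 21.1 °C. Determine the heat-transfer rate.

Treat each layer as a resistance in series:
  R_conv,in = 1/(hA) = 1/(105·14.2) = 6.707×10^-4 K/W
  R_magnesite brick = L/(kA) = 0.362/(3.65·14.2) = 0.006984 K/W
  R_mineral wool = L/(kA) = 0.120/(0.0360·14.2) = 0.2347 K/W
ΣR = 6.707×10^-4 + 0.006984 + 0.2347 = 0.2424 K/W
Q = ΔT/ΣR = (1190 °C − 21.1 °C)/0.2424 = 4820 W

Q = 4.82 kW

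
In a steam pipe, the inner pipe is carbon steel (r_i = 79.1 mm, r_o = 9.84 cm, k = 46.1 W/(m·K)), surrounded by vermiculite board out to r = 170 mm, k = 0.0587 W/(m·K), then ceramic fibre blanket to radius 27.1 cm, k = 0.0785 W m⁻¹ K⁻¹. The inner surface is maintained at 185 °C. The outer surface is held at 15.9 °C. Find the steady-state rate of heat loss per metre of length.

Resistance network (inner→outer):
  R'_carbon steel = ln(0.0984/0.0791)/(2πk) = 0.2183/(2π·46.1) = 7.538×10^-4 m·K/W
  R'_vermiculite board = ln(0.170/0.0984)/(2πk) = 0.5468/(2π·0.0587) = 1.482 m·K/W
  R'_ceramic fibre blanket = ln(0.271/0.170)/(2πk) = 0.4663/(2π·0.0785) = 0.9454 m·K/W
ΣR = 7.538×10^-4 + 1.482 + 0.9454 = 2.428 m·K/W
Q' = ΔT/ΣR = (185 °C − 15.9 °C)/2.428 = 69.6 W/m

Q' = 69.6 W/m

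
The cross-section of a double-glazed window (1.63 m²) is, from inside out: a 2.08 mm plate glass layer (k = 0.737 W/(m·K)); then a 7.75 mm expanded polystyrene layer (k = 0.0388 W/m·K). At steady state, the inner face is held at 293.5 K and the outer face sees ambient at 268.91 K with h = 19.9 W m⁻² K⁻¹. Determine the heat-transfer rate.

Series thermal resistances, inner to outer:
  R_plate glass = L/(kA) = 0.00208/(0.737·1.63) = 0.001731 K/W
  R_expanded polystyrene = L/(kA) = 0.00775/(0.0388·1.63) = 0.1225 K/W
  R_conv,out = 1/(hA) = 1/(19.9·1.63) = 0.03083 K/W
ΣR = 0.001731 + 0.1225 + 0.03083 = 0.1551 K/W
Q = ΔT/ΣR = (293.5 K − 268.91 K)/0.1551 = 159 W

Q = 159 W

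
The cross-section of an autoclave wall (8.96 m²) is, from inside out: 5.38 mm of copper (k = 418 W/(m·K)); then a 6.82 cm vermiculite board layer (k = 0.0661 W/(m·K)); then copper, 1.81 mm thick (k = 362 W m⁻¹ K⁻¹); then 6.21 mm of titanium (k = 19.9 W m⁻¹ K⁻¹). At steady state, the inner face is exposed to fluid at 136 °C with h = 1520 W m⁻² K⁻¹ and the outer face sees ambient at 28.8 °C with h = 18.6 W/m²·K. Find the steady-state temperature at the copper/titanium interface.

Resistance network (inner→outer):
  R_conv,in = 1/(hA) = 1/(1520·8.96) = 7.343×10^-5 K/W
  R_copper = L/(kA) = 0.00538/(418·8.96) = 1.436×10^-6 K/W
  R_vermiculite board = L/(kA) = 0.0682/(0.0661·8.96) = 0.1152 K/W
  R_copper = L/(kA) = 0.00181/(362·8.96) = 5.580×10^-7 K/W
  R_titanium = L/(kA) = 0.00621/(19.9·8.96) = 3.483×10^-5 K/W
  R_conv,out = 1/(hA) = 1/(18.6·8.96) = 0.006000 K/W
ΣR = 7.343×10^-5 + 1.436×10^-6 + 0.1152 + 5.580×10^-7 + 3.483×10^-5 + 0.006000 = 0.1213 K/W
Q = ΔT/ΣR = (136 °C − 28.8 °C)/0.1213 = 883.8 W
From the inner boundary to the copper/titanium interface, ΣR_partial = 0.1153 K/W.
T_interface = T_in − Q·ΣR_partial = 136 °C − (883.8)(0.1153) = 34.1 °C

T = 34.1 °C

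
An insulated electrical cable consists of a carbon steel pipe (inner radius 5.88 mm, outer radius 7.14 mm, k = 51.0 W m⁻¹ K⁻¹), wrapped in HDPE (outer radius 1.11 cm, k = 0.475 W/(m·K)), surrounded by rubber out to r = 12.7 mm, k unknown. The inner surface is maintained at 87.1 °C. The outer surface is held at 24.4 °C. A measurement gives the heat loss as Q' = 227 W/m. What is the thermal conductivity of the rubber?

ΣR = ΔT/Q' = |87.1 − 24.4|/227 = 0.2762 m·K/W
Known resistances:
  R'_carbon steel = ln(0.00714/0.00588)/(2πk) = 0.1942/(2π·51.0) = 6.059×10^-4 m·K/W
  R'_HDPE = ln(0.0111/0.00714)/(2πk) = 0.4412/(2π·0.475) = 0.1478 m·K/W
R_rubber = ΣR − ΣR_known = 0.2762 − 0.1484 = 0.1278 m·K/W
ln(r₂/r₁)/(2πk) = 0.1278 ⇒ k = 0.1347/(2π·0.1278) = 0.168 W/m·K

k = 0.168 W/m·K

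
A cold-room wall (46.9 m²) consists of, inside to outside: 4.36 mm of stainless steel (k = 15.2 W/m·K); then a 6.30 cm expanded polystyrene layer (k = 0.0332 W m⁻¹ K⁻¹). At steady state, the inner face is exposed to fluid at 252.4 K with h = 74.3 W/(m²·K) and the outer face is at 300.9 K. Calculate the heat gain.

Q = 1190 W

Treat each layer as a resistance in series:
  R_conv,in = 1/(hA) = 1/(74.3·46.9) = 2.870×10^-4 K/W
  R_stainless steel = L/(kA) = 0.00436/(15.2·46.9) = 6.116×10^-6 K/W
  R_expanded polystyrene = L/(kA) = 0.0630/(0.0332·46.9) = 0.04046 K/W
ΣR = 2.870×10^-4 + 6.116×10^-6 + 0.04046 = 0.04075 K/W
Q = ΔT/ΣR = (252.4 K − 300.9 K)/0.04075 = -1190 W
(Negative Q ⇒ heat flows inward; heat gain = 1190 W.)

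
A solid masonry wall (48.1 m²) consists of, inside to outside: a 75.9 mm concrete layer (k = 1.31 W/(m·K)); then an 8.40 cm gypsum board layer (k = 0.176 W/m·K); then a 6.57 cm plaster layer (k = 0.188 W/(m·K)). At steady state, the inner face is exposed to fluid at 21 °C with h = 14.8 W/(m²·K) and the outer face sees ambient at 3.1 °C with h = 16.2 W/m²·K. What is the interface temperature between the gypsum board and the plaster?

Treat each layer as a resistance in series:
  R_conv,in = 1/(hA) = 1/(14.8·48.1) = 0.001405 K/W
  R_concrete = L/(kA) = 0.0759/(1.31·48.1) = 0.001205 K/W
  R_gypsum board = L/(kA) = 0.0840/(0.176·48.1) = 0.009923 K/W
  R_plaster = L/(kA) = 0.0657/(0.188·48.1) = 0.007265 K/W
  R_conv,out = 1/(hA) = 1/(16.2·48.1) = 0.001283 K/W
ΣR = 0.001405 + 0.001205 + 0.009923 + 0.007265 + 0.001283 = 0.02108 K/W
Q = ΔT/ΣR = (21 °C − 3.1 °C)/0.02108 = 849.1 W
From the inner boundary to the gypsum board/plaster interface, ΣR_partial = 0.01253 K/W.
T_interface = T_in − Q·ΣR_partial = 21 °C − (849.1)(0.01253) = 10.4 °C

T = 10.4 °C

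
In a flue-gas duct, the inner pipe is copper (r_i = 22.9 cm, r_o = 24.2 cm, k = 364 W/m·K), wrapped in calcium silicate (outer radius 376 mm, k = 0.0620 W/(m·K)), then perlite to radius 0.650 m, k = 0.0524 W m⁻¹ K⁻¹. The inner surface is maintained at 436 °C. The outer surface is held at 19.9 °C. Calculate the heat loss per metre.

Q' = 149 W/m

Series thermal resistances, inner to outer:
  R'_copper = ln(0.242/0.229)/(2πk) = 0.05522/(2π·364) = 2.414×10^-5 m·K/W
  R'_calcium silicate = ln(0.376/0.242)/(2πk) = 0.4407/(2π·0.0620) = 1.131 m·K/W
  R'_perlite = ln(0.650/0.376)/(2πk) = 0.5474/(2π·0.0524) = 1.663 m·K/W
ΣR = 2.414×10^-5 + 1.131 + 1.663 = 2.794 m·K/W
Q' = ΔT/ΣR = (436 °C − 19.9 °C)/2.794 = 149 W/m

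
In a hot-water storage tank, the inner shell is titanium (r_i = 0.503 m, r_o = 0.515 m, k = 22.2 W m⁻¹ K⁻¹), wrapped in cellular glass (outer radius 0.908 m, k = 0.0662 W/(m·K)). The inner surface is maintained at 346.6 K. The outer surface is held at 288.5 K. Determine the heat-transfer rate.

Treat each layer as a resistance in series:
  R_titanium = (1/0.503 − 1/0.515)/(4πk) = 0.04632/(4π·22.2) = 1.661×10^-4 K/W
  R_cellular glass = (1/0.515 − 1/0.908)/(4πk) = 0.8404/(4π·0.0662) = 1.010 K/W
ΣR = 1.661×10^-4 + 1.010 = 1.010 K/W
Q = ΔT/ΣR = (346.6 K − 288.5 K)/1.010 = 57.5 W

Q = 57.5 W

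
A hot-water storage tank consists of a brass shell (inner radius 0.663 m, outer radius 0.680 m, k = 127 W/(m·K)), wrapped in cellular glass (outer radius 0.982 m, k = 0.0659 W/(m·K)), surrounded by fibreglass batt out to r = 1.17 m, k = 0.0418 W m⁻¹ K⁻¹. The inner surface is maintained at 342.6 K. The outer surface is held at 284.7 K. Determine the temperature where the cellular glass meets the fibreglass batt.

T = 305.7 K

Resistance network (inner→outer):
  R_brass = (1/0.663 − 1/0.680)/(4πk) = 0.03771/(4π·127) = 2.363×10^-5 K/W
  R_cellular glass = (1/0.680 − 1/0.982)/(4πk) = 0.4523/(4π·0.0659) = 0.5461 K/W
  R_fibreglass batt = (1/0.982 − 1/1.17)/(4πk) = 0.1636/(4π·0.0418) = 0.3115 K/W
ΣR = 2.363×10^-5 + 0.5461 + 0.3115 = 0.8576 K/W
Q = ΔT/ΣR = (342.6 K − 284.7 K)/0.8576 = 67.51 W
From the inner boundary to the cellular glass/fibreglass batt interface, ΣR_partial = 0.5461 K/W.
T_interface = T_in − Q·ΣR_partial = 342.6 K − (67.51)(0.5461) = 305.7 K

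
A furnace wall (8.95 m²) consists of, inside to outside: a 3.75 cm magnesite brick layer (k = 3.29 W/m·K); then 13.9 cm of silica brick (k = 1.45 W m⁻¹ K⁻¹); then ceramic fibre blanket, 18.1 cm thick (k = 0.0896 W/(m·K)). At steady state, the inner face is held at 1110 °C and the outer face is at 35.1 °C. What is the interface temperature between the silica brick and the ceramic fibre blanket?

Resistance network (inner→outer):
  R_magnesite brick = L/(kA) = 0.0375/(3.29·8.95) = 0.001274 K/W
  R_silica brick = L/(kA) = 0.139/(1.45·8.95) = 0.01071 K/W
  R_ceramic fibre blanket = L/(kA) = 0.181/(0.0896·8.95) = 0.2257 K/W
ΣR = 0.001274 + 0.01071 + 0.2257 = 0.2377 K/W
Q = ΔT/ΣR = (1110 °C − 35.1 °C)/0.2377 = 4522 W
From the inner boundary to the silica brick/ceramic fibre blanket interface, ΣR_partial = 0.01198 K/W.
T_interface = T_in − Q·ΣR_partial = 1110 °C − (4522)(0.01198) = 1056 °C

T = 1056 °C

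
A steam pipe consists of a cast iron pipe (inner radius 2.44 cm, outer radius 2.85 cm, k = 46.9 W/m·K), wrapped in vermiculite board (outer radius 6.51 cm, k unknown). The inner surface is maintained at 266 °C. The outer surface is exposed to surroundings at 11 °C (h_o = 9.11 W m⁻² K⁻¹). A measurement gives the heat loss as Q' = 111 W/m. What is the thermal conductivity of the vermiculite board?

k = 0.0648 W/m·K

ΣR = ΔT/Q' = |266 − 11|/111 = 2.297 m·K/W
Known resistances:
  R'_cast iron = ln(0.0285/0.0244)/(2πk) = 0.1553/(2π·46.9) = 5.271×10^-4 m·K/W
  R'_conv,out = 1/(2πr h) = 1/(2π·0.0651·9.11) = 0.2684 m·K/W
R_vermiculite board = ΣR − ΣR_known = 2.297 − 0.2689 = 2.028 m·K/W
ln(r₂/r₁)/(2πk) = 2.028 ⇒ k = 0.8260/(2π·2.028) = 0.0648 W/m·K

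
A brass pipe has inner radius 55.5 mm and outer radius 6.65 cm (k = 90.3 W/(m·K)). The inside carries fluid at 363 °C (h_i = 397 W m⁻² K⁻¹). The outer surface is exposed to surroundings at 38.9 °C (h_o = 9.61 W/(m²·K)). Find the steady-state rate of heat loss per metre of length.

Resistance network (inner→outer):
  R'_conv,in = 1/(2πr h) = 1/(2π·0.0555·397) = 0.007223 m·K/W
  R'_brass = ln(0.0665/0.0555)/(2πk) = 0.1808/(2π·90.3) = 3.187×10^-4 m·K/W
  R'_conv,out = 1/(2πr h) = 1/(2π·0.0665·9.61) = 0.2490 m·K/W
ΣR = 0.007223 + 3.187×10^-4 + 0.2490 = 0.2565 m·K/W
Q' = ΔT/ΣR = (363 °C − 38.9 °C)/0.2565 = 1260 W/m

Q' = 1260 W/m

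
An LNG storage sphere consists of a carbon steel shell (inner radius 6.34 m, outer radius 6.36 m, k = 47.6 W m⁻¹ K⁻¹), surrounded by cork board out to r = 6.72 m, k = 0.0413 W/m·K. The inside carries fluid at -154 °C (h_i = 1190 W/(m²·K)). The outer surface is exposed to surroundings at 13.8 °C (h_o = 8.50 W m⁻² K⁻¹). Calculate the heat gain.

Series thermal resistances, inner to outer:
  R_conv,in = 1/(4πr²h) = 1/(4π·6.34²·1190) = 1.664×10^-6 K/W
  R_carbon steel = (1/6.34 − 1/6.36)/(4πk) = 4.960×10^-4/(4π·47.6) = 8.292×10^-7 K/W
  R_cork board = (1/6.36 − 1/6.72)/(4πk) = 0.008423/(4π·0.0413) = 0.01623 K/W
  R_conv,out = 1/(4πr²h) = 1/(4π·6.72²·8.50) = 2.073×10^-4 K/W
ΣR = 1.664×10^-6 + 8.292×10^-7 + 0.01623 + 2.073×10^-4 = 0.01644 K/W
Q = ΔT/ΣR = (-154 °C − 13.8 °C)/0.01644 = -10200 W
(Negative Q ⇒ heat flows inward; heat gain = 10200 W.)

Q = 10.2 kW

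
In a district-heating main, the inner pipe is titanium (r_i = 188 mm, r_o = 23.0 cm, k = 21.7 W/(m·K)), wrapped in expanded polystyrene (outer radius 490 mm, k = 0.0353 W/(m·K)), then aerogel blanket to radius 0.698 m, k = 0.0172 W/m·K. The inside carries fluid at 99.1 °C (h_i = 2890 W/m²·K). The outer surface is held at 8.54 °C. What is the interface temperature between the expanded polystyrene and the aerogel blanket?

T = 52.9 °C

Series thermal resistances, inner to outer:
  R'_conv,in = 1/(2πr h) = 1/(2π·0.188·2890) = 2.929×10^-4 m·K/W
  R'_titanium = ln(0.230/0.188)/(2πk) = 0.2016/(2π·21.7) = 0.001479 m·K/W
  R'_expanded polystyrene = ln(0.490/0.230)/(2πk) = 0.7563/(2π·0.0353) = 3.410 m·K/W
  R'_aerogel blanket = ln(0.698/0.490)/(2πk) = 0.3538/(2π·0.0172) = 3.274 m·K/W
ΣR = 2.929×10^-4 + 0.001479 + 3.410 + 3.274 = 6.686 m·K/W
Q' = ΔT/ΣR = (99.1 °C − 8.54 °C)/6.686 = 13.54 W/m
From the inner boundary to the expanded polystyrene/aerogel blanket interface, ΣR_partial = 3.412 m·K/W.
T_interface = T_in − Q'·ΣR_partial = 99.1 °C − (13.54)(3.412) = 52.9 °C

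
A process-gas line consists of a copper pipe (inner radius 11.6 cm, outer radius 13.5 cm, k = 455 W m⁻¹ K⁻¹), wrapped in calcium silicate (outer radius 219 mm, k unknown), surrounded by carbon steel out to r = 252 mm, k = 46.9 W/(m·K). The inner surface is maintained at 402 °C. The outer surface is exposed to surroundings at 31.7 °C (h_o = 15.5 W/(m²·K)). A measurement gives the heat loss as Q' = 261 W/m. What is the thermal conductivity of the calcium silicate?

ΣR = ΔT/Q' = |402 − 31.7|/261 = 1.419 m·K/W
Known resistances:
  R'_copper = ln(0.135/0.116)/(2πk) = 0.1517/(2π·455) = 5.306×10^-5 m·K/W
  R'_carbon steel = ln(0.252/0.219)/(2πk) = 0.1404/(2π·46.9) = 4.763×10^-4 m·K/W
  R'_conv,out = 1/(2πr h) = 1/(2π·0.252·15.5) = 0.04075 m·K/W
R_calcium silicate = ΣR − ΣR_known = 1.419 − 0.04128 = 1.378 m·K/W
ln(r₂/r₁)/(2πk) = 1.378 ⇒ k = 0.4838/(2π·1.378) = 0.0559 W/m·K

k = 0.0559 W/m·K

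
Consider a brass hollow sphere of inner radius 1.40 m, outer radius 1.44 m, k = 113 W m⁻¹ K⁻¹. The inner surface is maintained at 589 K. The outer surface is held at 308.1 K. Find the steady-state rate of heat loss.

Q = 4πk·ΔT/(1/r₁ − 1/r₂) = 4π × 113 × 280.9 / (1/1.40 − 1/1.44) = 2.01×10^7 W

Q = 20100 kW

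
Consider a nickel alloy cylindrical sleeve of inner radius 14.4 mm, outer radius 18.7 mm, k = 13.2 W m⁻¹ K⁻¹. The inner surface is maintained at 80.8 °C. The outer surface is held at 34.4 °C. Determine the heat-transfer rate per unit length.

Q' = 14.7 kW/m

Q' = 2πk·ΔT/ln(r₂/r₁) = 2π × 13.2 × 46.4 / ln(0.0187/0.0144) = 14700 W/m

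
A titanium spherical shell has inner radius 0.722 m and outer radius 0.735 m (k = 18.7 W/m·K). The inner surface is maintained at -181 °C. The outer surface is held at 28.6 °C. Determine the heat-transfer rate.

Q = 4πk·ΔT/(1/r₁ − 1/r₂) = 4π × 18.7 × 209.6 / (1/0.722 − 1/0.735) = 2.01×10^6 W

Q = 2010 kW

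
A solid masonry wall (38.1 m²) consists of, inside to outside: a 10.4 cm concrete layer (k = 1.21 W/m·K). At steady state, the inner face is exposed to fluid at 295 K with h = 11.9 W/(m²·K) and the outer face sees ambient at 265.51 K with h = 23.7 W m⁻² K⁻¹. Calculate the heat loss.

Treat each layer as a resistance in series:
  R_conv,in = 1/(hA) = 1/(11.9·38.1) = 0.002206 K/W
  R_concrete = L/(kA) = 0.104/(1.21·38.1) = 0.002256 K/W
  R_conv,out = 1/(hA) = 1/(23.7·38.1) = 0.001107 K/W
ΣR = 0.002206 + 0.002256 + 0.001107 = 0.005569 K/W
Q = ΔT/ΣR = (295 K − 265.51 K)/0.005569 = 5300 W

Q = 5.30 kW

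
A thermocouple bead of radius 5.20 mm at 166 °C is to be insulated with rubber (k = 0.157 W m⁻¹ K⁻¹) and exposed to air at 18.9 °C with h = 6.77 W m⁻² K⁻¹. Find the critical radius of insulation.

r_cr = 4.64 cm

For a sphere, r_cr = 2k_ins/h = 2·0.157/6.77 = 0.0464 m = 4.64 cm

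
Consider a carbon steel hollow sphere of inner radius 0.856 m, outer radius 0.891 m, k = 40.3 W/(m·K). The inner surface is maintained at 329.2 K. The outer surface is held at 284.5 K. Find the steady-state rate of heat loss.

Q = 4πk·ΔT/(1/r₁ − 1/r₂) = 4π × 40.3 × 44.7 / (1/0.856 − 1/0.891) = 4.93×10^5 W

Q = 493 kW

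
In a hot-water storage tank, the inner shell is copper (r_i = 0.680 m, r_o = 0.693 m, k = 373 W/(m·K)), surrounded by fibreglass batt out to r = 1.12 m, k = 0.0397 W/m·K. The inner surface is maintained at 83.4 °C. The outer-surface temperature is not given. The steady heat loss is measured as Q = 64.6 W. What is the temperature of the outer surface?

Series resistances:
  R_copper = (1/0.680 − 1/0.693)/(4πk) = 0.02759/(4π·373) = 5.885×10^-6 K/W
  R_fibreglass batt = (1/0.693 − 1/1.12)/(4πk) = 0.5501/(4π·0.0397) = 1.103 K/W
ΣR = 1.103 K/W
ΔT = Q·ΣR = 64.6 × 1.103 = 71.25 K
Heat flows outward, so T_out = T_in − ΔT = 83.4 − 71.25 = 12.2 °C

T_out = 12.2 °C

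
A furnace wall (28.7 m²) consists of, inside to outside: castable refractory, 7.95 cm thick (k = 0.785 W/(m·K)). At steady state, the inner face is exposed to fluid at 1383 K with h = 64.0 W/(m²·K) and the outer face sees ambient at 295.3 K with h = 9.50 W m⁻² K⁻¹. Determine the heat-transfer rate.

Series thermal resistances, inner to outer:
  R_conv,in = 1/(hA) = 1/(64.0·28.7) = 5.444×10^-4 K/W
  R_castable refractory = L/(kA) = 0.0795/(0.785·28.7) = 0.003529 K/W
  R_conv,out = 1/(hA) = 1/(9.50·28.7) = 0.003668 K/W
ΣR = 5.444×10^-4 + 0.003529 + 0.003668 = 0.007741 K/W
Q = ΔT/ΣR = (1383 K − 295.3 K)/0.007741 = 1.41×10^5 W

Q = 1.41×10^5 W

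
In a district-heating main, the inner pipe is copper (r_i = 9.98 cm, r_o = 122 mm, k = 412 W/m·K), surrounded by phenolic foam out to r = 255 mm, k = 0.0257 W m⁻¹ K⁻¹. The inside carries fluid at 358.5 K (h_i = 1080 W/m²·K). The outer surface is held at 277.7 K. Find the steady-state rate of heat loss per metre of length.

Series thermal resistances, inner to outer:
  R'_conv,in = 1/(2πr h) = 1/(2π·0.0998·1080) = 0.001477 m·K/W
  R'_copper = ln(0.122/0.0998)/(2πk) = 0.2009/(2π·412) = 7.759×10^-5 m·K/W
  R'_phenolic foam = ln(0.255/0.122)/(2πk) = 0.7372/(2π·0.0257) = 4.566 m·K/W
ΣR = 0.001477 + 7.759×10^-5 + 4.566 = 4.568 m·K/W
Q' = ΔT/ΣR = (358.5 K − 277.7 K)/4.568 = 17.7 W/m

Q' = 17.7 W/m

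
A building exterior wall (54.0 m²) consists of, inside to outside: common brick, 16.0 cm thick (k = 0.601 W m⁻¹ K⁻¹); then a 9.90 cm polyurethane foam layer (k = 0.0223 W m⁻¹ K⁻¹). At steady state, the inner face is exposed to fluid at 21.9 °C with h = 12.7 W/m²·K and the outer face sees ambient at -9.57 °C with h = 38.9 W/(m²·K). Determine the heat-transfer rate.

Treat each layer as a resistance in series:
  R_conv,in = 1/(hA) = 1/(12.7·54.0) = 0.001458 K/W
  R_common brick = L/(kA) = 0.160/(0.601·54.0) = 0.004930 K/W
  R_polyurethane foam = L/(kA) = 0.0990/(0.0223·54.0) = 0.08221 K/W
  R_conv,out = 1/(hA) = 1/(38.9·54.0) = 4.761×10^-4 K/W
ΣR = 0.001458 + 0.004930 + 0.08221 + 4.761×10^-4 = 0.08907 K/W
Q = ΔT/ΣR = (21.9 °C − -9.57 °C)/0.08907 = 353 W

Q = 353 W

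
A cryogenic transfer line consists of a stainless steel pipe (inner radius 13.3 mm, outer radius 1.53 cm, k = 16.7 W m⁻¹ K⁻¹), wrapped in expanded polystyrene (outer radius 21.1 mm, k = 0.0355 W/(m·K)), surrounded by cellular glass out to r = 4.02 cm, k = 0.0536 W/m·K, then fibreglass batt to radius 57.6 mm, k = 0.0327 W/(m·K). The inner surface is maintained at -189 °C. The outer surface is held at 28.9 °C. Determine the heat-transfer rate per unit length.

Q' = 42.7 W/m

Treat each layer as a resistance in series:
  R'_stainless steel = ln(0.0153/0.0133)/(2πk) = 0.1401/(2π·16.7) = 0.001335 m·K/W
  R'_expanded polystyrene = ln(0.0211/0.0153)/(2πk) = 0.3214/(2π·0.0355) = 1.441 m·K/W
  R'_cellular glass = ln(0.0402/0.0211)/(2πk) = 0.6446/(2π·0.0536) = 1.914 m·K/W
  R'_fibreglass batt = ln(0.0576/0.0402)/(2πk) = 0.3597/(2π·0.0327) = 1.750 m·K/W
ΣR = 0.001335 + 1.441 + 1.914 + 1.750 = 5.106 m·K/W
Q' = ΔT/ΣR = (-189 °C − 28.9 °C)/5.106 = -42.7 W/m
(Negative Q' ⇒ heat flows inward; heat gain = 42.7 W/m.)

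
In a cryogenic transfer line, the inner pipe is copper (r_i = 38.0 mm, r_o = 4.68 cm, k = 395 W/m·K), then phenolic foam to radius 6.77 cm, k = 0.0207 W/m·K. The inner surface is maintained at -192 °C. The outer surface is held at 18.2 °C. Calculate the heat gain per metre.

Treat each layer as a resistance in series:
  R'_copper = ln(0.0468/0.0380)/(2πk) = 0.2083/(2π·395) = 8.393×10^-5 m·K/W
  R'_phenolic foam = ln(0.0677/0.0468)/(2πk) = 0.3692/(2π·0.0207) = 2.839 m·K/W
ΣR = 8.393×10^-5 + 2.839 = 2.839 m·K/W
Q' = ΔT/ΣR = (-192 °C − 18.2 °C)/2.839 = -74.0 W/m
(Negative Q' ⇒ heat flows inward; heat gain = 74.0 W/m.)

Q' = 74.0 W/m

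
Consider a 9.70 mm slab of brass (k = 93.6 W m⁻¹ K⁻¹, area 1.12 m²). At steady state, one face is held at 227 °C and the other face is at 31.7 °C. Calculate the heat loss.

Q = 2110 kW

Q = kA·ΔT/L = 93.6 × 1.12 × |227 °C − 31.7 °C| / 0.00970 = 2.11×10^6 W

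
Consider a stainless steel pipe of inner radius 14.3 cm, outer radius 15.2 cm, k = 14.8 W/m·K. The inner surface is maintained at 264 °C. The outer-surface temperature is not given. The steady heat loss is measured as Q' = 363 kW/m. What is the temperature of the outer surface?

T_out = 25.7 °C

Sum the resistances:
  R'_stainless steel = ln(0.152/0.143)/(2πk) = 0.06104/(2π·14.8) = 6.564×10^-4 m·K/W
ΣR = 6.564×10^-4 m·K/W
ΔT = Q'·ΣR = 3.63×10^5 × 6.564×10^-4 = 238.3 K
Heat flows outward, so T_out = T_in − ΔT = 264 − 238.3 = 25.7 °C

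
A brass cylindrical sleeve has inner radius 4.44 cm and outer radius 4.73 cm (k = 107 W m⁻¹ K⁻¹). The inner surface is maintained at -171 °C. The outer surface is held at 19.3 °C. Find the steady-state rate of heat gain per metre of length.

Q' = 2πk·ΔT/ln(r₂/r₁) = 2π × 107 × 190.3 / ln(0.0473/0.0444) = 2.02×10^6 W/m

Q' = 2020 kW/m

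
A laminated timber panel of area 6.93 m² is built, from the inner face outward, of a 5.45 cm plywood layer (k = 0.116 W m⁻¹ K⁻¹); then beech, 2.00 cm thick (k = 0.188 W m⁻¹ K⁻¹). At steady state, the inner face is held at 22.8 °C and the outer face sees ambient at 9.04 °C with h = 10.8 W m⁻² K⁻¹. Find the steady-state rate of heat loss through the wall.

Q = 143 W

Series thermal resistances, inner to outer:
  R_plywood = L/(kA) = 0.0545/(0.116·6.93) = 0.06780 K/W
  R_beech = L/(kA) = 0.0200/(0.188·6.93) = 0.01535 K/W
  R_conv,out = 1/(hA) = 1/(10.8·6.93) = 0.01336 K/W
ΣR = 0.06780 + 0.01535 + 0.01336 = 0.09651 K/W
Q = ΔT/ΣR = (22.8 °C − 9.04 °C)/0.09651 = 143 W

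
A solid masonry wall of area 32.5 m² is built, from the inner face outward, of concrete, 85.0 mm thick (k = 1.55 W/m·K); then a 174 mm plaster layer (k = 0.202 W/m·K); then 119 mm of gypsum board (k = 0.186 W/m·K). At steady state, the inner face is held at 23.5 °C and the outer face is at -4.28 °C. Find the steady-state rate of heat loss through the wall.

Series thermal resistances, inner to outer:
  R_concrete = L/(kA) = 0.0850/(1.55·32.5) = 0.001687 K/W
  R_plaster = L/(kA) = 0.174/(0.202·32.5) = 0.02650 K/W
  R_gypsum board = L/(kA) = 0.119/(0.186·32.5) = 0.01969 K/W
ΣR = 0.001687 + 0.02650 + 0.01969 = 0.04788 K/W
Q = ΔT/ΣR = (23.5 °C − -4.28 °C)/0.04788 = 580 W

Q = 580 W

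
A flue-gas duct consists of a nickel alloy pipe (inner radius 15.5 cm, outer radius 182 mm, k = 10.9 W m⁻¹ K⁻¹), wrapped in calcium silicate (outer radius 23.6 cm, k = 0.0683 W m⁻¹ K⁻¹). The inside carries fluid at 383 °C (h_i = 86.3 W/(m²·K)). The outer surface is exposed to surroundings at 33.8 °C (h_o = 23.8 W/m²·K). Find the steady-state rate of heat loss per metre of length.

Q' = 539 W/m

Treat each layer as a resistance in series:
  R'_conv,in = 1/(2πr h) = 1/(2π·0.155·86.3) = 0.01190 m·K/W
  R'_nickel alloy = ln(0.182/0.155)/(2πk) = 0.1606/(2π·10.9) = 0.002345 m·K/W
  R'_calcium silicate = ln(0.236/0.182)/(2πk) = 0.2598/(2π·0.0683) = 0.6055 m·K/W
  R'_conv,out = 1/(2πr h) = 1/(2π·0.236·23.8) = 0.02834 m·K/W
ΣR = 0.01190 + 0.002345 + 0.6055 + 0.02834 = 0.6481 m·K/W
Q' = ΔT/ΣR = (383 °C − 33.8 °C)/0.6481 = 539 W/m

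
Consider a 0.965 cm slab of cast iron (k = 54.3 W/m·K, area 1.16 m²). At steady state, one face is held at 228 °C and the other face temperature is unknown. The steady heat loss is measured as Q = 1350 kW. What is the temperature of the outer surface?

T_out = 21.2 °C

Sum the resistances:
  R_cast iron = L/(kA) = 0.00965/(54.3·1.16) = 1.532×10^-4 K/W
ΣR = 1.532×10^-4 K/W
ΔT = Q·ΣR = 1.35×10^6 × 1.532×10^-4 = 206.8 K
Heat flows outward, so T_out = T_in − ΔT = 228 − 206.8 = 21.2 °C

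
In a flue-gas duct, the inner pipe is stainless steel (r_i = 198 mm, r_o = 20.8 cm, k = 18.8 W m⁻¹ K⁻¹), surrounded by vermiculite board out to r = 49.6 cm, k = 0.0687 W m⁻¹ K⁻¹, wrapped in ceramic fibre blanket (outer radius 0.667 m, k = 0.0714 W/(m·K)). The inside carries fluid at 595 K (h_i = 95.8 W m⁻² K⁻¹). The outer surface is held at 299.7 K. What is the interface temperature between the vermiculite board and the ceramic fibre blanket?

Series thermal resistances, inner to outer:
  R'_conv,in = 1/(2πr h) = 1/(2π·0.198·95.8) = 0.008391 m·K/W
  R'_stainless steel = ln(0.208/0.198)/(2πk) = 0.04927/(2π·18.8) = 4.171×10^-4 m·K/W
  R'_vermiculite board = ln(0.496/0.208)/(2πk) = 0.8690/(2π·0.0687) = 2.013 m·K/W
  R'_ceramic fibre blanket = ln(0.667/0.496)/(2πk) = 0.2962/(2π·0.0714) = 0.6603 m·K/W
ΣR = 0.008391 + 4.171×10^-4 + 2.013 + 0.6603 = 2.682 m·K/W
Q' = ΔT/ΣR = (595 K − 299.7 K)/2.682 = 110.1 W/m
From the inner boundary to the vermiculite board/ceramic fibre blanket interface, ΣR_partial = 2.022 m·K/W.
T_interface = T_in − Q'·ΣR_partial = 595 K − (110.1)(2.022) = 372.4 K

T = 372.4 K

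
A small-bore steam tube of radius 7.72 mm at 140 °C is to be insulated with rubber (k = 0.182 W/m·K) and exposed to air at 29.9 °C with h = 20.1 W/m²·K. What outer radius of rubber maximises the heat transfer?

r_cr = 0.905 cm

For a cylinder, r_cr = k_ins/h = 0.182/20.1 = 0.00905 m = 0.905 cm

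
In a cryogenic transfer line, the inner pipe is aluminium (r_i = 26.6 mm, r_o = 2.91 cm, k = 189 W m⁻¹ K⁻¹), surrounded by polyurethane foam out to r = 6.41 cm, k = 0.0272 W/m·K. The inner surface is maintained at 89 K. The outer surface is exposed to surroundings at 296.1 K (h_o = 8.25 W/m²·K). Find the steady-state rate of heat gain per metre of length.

Q' = 42.1 W/m

Treat each layer as a resistance in series:
  R'_aluminium = ln(0.0291/0.0266)/(2πk) = 0.08983/(2π·189) = 7.564×10^-5 m·K/W
  R'_polyurethane foam = ln(0.0641/0.0291)/(2πk) = 0.7897/(2π·0.0272) = 4.621 m·K/W
  R'_conv,out = 1/(2πr h) = 1/(2π·0.0641·8.25) = 0.3010 m·K/W
ΣR = 7.564×10^-5 + 4.621 + 0.3010 = 4.922 m·K/W
Q' = ΔT/ΣR = (89 K − 296.1 K)/4.922 = -42.1 W/m
(Negative Q' ⇒ heat flows inward; heat gain = 42.1 W/m.)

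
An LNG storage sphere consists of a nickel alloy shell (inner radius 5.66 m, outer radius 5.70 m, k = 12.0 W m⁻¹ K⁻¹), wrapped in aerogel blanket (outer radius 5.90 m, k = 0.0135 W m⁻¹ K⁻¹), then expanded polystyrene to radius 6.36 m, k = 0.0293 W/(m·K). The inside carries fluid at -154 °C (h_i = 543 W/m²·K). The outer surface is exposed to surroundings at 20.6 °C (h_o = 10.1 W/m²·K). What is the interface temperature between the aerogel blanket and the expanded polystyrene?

Series thermal resistances, inner to outer:
  R_conv,in = 1/(4πr²h) = 1/(4π·5.66²·543) = 4.575×10^-6 K/W
  R_nickel alloy = (1/5.66 − 1/5.70)/(4πk) = 0.001240/(4π·12.0) = 8.222×10^-6 K/W
  R_aerogel blanket = (1/5.70 − 1/5.90)/(4πk) = 0.005947/(4π·0.0135) = 0.03506 K/W
  R_expanded polystyrene = (1/5.90 − 1/6.36)/(4πk) = 0.01226/(4π·0.0293) = 0.03329 K/W
  R_conv,out = 1/(4πr²h) = 1/(4π·6.36²·10.1) = 1.948×10^-4 K/W
ΣR = 4.575×10^-6 + 8.222×10^-6 + 0.03506 + 0.03329 + 1.948×10^-4 = 0.06856 K/W
Q = ΔT/ΣR = (-154 °C − 20.6 °C)/0.06856 = -2547 W
From the inner boundary to the aerogel blanket/expanded polystyrene interface, ΣR_partial = 0.03507 K/W.
T_interface = T_in − Q·ΣR_partial = -154 °C − (-2547)(0.03507) = -64.7 °C

T = -64.7 °C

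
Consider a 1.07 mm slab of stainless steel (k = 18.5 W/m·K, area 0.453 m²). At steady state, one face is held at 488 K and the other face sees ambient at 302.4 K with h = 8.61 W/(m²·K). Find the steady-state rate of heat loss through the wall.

Treat each layer as a resistance in series:
  R_stainless steel = L/(kA) = 0.00107/(18.5·0.453) = 1.277×10^-4 K/W
  R_conv,out = 1/(hA) = 1/(8.61·0.453) = 0.2564 K/W
ΣR = 1.277×10^-4 + 0.2564 = 0.2565 K/W
Q = ΔT/ΣR = (488 K − 302.4 K)/0.2565 = 724 W

Q = 724 W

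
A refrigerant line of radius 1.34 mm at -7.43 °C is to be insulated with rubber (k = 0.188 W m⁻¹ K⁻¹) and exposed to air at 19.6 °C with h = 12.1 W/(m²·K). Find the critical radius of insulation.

For a cylinder, r_cr = k_ins/h = 0.188/12.1 = 0.0155 m = 1.55 cm

r_cr = 1.55 cm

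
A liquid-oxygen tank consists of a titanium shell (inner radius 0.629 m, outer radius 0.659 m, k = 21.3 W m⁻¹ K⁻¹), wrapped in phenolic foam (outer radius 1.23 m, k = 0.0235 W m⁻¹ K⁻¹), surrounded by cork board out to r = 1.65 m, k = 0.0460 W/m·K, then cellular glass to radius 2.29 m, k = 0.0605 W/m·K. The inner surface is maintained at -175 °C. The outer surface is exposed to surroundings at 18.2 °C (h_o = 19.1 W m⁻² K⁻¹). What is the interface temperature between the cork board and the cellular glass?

T = 3.6 °C

Resistance network (inner→outer):
  R_titanium = (1/0.629 − 1/0.659)/(4πk) = 0.07237/(4π·21.3) = 2.704×10^-4 K/W
  R_phenolic foam = (1/0.659 − 1/1.23)/(4πk) = 0.7044/(4π·0.0235) = 2.385 K/W
  R_cork board = (1/1.23 − 1/1.65)/(4πk) = 0.2069/(4π·0.0460) = 0.3580 K/W
  R_cellular glass = (1/1.65 − 1/2.29)/(4πk) = 0.1694/(4π·0.0605) = 0.2228 K/W
  R_conv,out = 1/(4πr²h) = 1/(4π·2.29²·19.1) = 7.945×10^-4 K/W
ΣR = 2.704×10^-4 + 2.385 + 0.3580 + 0.2228 + 7.945×10^-4 = 2.967 K/W
Q = ΔT/ΣR = (-175 °C − 18.2 °C)/2.967 = -65.12 W
From the inner boundary to the cork board/cellular glass interface, ΣR_partial = 2.743 K/W.
T_interface = T_in − Q·ΣR_partial = -175 °C − (-65.12)(2.743) = 3.6 °C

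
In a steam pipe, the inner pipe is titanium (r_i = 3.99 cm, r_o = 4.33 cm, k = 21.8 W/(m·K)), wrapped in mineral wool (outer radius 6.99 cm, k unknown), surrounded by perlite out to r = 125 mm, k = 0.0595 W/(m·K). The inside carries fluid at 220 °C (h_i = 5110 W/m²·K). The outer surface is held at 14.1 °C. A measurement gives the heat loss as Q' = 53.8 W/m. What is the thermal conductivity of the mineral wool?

k = 0.0336 W/m·K

ΣR = ΔT/Q' = |220 − 14.1|/53.8 = 3.827 m·K/W
Known resistances:
  R'_conv,in = 1/(2πr h) = 1/(2π·0.0399·5110) = 7.806×10^-4 m·K/W
  R'_titanium = ln(0.0433/0.0399)/(2πk) = 0.08178/(2π·21.8) = 5.970×10^-4 m·K/W
  R'_perlite = ln(0.125/0.0699)/(2πk) = 0.5812/(2π·0.0595) = 1.555 m·K/W
R_mineral wool = ΣR − ΣR_known = 3.827 − 1.556 = 2.271 m·K/W
ln(r₂/r₁)/(2πk) = 2.271 ⇒ k = 0.4789/(2π·2.271) = 0.0336 W/m·K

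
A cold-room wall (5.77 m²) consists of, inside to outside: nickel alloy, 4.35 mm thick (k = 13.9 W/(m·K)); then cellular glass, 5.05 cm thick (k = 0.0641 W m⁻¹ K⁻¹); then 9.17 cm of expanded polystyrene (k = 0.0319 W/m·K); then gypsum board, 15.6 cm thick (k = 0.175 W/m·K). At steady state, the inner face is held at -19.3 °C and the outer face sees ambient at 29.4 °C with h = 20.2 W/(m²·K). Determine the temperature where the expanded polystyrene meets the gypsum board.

T = 19.4 °C

Series thermal resistances, inner to outer:
  R_nickel alloy = L/(kA) = 0.00435/(13.9·5.77) = 5.424×10^-5 K/W
  R_cellular glass = L/(kA) = 0.0505/(0.0641·5.77) = 0.1365 K/W
  R_expanded polystyrene = L/(kA) = 0.0917/(0.0319·5.77) = 0.4982 K/W
  R_gypsum board = L/(kA) = 0.156/(0.175·5.77) = 0.1545 K/W
  R_conv,out = 1/(hA) = 1/(20.2·5.77) = 0.008580 K/W
ΣR = 5.424×10^-5 + 0.1365 + 0.4982 + 0.1545 + 0.008580 = 0.7978 K/W
Q = ΔT/ΣR = (-19.3 °C − 29.4 °C)/0.7978 = -61.04 W
From the inner boundary to the expanded polystyrene/gypsum board interface, ΣR_partial = 0.6348 K/W.
T_interface = T_in − Q·ΣR_partial = -19.3 °C − (-61.04)(0.6348) = 19.4 °C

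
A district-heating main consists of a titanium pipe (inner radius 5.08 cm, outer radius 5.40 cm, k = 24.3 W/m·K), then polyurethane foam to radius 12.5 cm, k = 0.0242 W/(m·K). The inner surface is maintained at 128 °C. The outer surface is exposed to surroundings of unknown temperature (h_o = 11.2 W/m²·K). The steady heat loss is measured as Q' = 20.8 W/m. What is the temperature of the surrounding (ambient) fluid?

T_out = 10.8 °C

Series resistances:
  R'_titanium = ln(0.0540/0.0508)/(2πk) = 0.06109/(2π·24.3) = 4.001×10^-4 m·K/W
  R'_polyurethane foam = ln(0.125/0.0540)/(2πk) = 0.8393/(2π·0.0242) = 5.520 m·K/W
  R'_conv,out = 1/(2πr h) = 1/(2π·0.125·11.2) = 0.1137 m·K/W
ΣR = 5.634 m·K/W
ΔT = Q'·ΣR = 20.8 × 5.634 = 117.2 K
Heat flows outward, so T_out = T_in − ΔT = 128 − 117.2 = 10.8 °C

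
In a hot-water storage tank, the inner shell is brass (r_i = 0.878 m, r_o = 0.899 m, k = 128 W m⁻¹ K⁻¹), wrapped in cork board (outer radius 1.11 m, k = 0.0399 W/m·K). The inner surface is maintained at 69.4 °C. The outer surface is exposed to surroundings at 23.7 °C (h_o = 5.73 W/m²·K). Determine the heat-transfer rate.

Q = 106 W

Treat each layer as a resistance in series:
  R_brass = (1/0.878 − 1/0.899)/(4πk) = 0.02661/(4π·128) = 1.654×10^-5 K/W
  R_cork board = (1/0.899 − 1/1.11)/(4πk) = 0.2114/(4π·0.0399) = 0.4217 K/W
  R_conv,out = 1/(4πr²h) = 1/(4π·1.11²·5.73) = 0.01127 K/W
ΣR = 1.654×10^-5 + 0.4217 + 0.01127 = 0.4330 K/W
Q = ΔT/ΣR = (69.4 °C − 23.7 °C)/0.4330 = 106 W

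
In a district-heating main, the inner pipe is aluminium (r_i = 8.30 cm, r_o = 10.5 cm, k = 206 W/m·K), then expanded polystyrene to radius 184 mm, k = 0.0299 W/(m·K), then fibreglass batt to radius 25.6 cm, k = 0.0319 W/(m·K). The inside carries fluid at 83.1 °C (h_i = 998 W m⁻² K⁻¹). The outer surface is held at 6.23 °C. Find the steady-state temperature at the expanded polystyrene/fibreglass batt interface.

T = 33.6 °C

Treat each layer as a resistance in series:
  R'_conv,in = 1/(2πr h) = 1/(2π·0.0830·998) = 0.001921 m·K/W
  R'_aluminium = ln(0.105/0.0830)/(2πk) = 0.2351/(2π·206) = 1.817×10^-4 m·K/W
  R'_expanded polystyrene = ln(0.184/0.105)/(2πk) = 0.5610/(2π·0.0299) = 2.986 m·K/W
  R'_fibreglass batt = ln(0.256/0.184)/(2πk) = 0.3302/(2π·0.0319) = 1.648 m·K/W
ΣR = 0.001921 + 1.817×10^-4 + 2.986 + 1.648 = 4.636 m·K/W
Q' = ΔT/ΣR = (83.1 °C − 6.23 °C)/4.636 = 16.58 W/m
From the inner boundary to the expanded polystyrene/fibreglass batt interface, ΣR_partial = 2.988 m·K/W.
T_interface = T_in − Q'·ΣR_partial = 83.1 °C − (16.58)(2.988) = 33.6 °C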